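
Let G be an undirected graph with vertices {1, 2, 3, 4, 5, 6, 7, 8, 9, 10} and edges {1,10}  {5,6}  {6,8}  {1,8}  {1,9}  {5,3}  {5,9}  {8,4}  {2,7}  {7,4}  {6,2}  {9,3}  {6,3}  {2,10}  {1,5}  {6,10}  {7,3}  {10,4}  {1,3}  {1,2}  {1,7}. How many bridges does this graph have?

The edges on the cycle 1-5-6-2-7-4-10-1 are not bridges since each lies on that cycle.
Every edge lies on some cycle, so there are no bridges.

0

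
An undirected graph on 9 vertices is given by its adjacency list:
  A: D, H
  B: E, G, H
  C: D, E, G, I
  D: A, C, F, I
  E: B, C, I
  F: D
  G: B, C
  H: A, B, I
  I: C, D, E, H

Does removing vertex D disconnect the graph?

Yes

Deleting D raises the number of components from 1 to 2, so D is a cut vertex.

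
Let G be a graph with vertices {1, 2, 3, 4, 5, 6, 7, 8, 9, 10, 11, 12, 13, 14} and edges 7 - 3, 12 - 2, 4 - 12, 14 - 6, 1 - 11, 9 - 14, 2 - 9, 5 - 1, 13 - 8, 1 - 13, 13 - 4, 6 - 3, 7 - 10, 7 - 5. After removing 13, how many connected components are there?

With 13 gone, the remaining components are: {8}; {1, 2, 3, 4, 5, 6, 7, 9, 10, 11, 12, 14}.
That is 2 components.

2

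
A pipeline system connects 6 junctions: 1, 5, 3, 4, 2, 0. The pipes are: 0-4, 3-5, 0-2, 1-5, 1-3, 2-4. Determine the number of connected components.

Starting from 1 we can reach 1, 3, 5. That is one component of size 3.
Starting from 0 we can reach 0, 2, 4. That is one component of size 3.
Total: 2 components.

2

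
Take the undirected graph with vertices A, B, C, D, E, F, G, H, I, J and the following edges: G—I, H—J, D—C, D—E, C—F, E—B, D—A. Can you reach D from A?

Yes

From A we can reach A, B, C, D, E, F, which includes D.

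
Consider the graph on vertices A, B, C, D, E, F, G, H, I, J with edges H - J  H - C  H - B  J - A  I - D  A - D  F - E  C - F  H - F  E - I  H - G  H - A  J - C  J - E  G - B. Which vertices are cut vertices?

Removing H increases the component count from 1 to 2, so H is a cut vertex.
By contrast removing A leaves 1 component; it is not a cut vertex. No other vertex is a cut vertex either.

H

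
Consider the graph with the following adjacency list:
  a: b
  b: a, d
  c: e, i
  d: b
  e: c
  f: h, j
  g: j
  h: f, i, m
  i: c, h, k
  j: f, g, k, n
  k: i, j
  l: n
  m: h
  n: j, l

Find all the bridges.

a-b, b-d, c-e, c-i, g-j, h-m, j-n, l-n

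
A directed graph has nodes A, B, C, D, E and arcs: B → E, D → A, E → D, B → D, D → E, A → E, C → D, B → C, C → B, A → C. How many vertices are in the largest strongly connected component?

{A, B, C, D, E} are all mutually reachable — one SCC of size 5.
The largest has 5 vertices.

5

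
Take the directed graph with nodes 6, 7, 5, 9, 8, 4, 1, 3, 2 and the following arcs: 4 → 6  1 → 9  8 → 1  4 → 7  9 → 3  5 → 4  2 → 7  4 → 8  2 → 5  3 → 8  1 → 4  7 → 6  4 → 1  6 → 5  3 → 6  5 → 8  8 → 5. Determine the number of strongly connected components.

2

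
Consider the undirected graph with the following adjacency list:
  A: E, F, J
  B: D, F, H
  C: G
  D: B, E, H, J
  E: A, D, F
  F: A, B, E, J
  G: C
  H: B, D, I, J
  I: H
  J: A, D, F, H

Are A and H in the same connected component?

From A we can reach A, B, D, E, F, H, I, J, which includes H.

Yes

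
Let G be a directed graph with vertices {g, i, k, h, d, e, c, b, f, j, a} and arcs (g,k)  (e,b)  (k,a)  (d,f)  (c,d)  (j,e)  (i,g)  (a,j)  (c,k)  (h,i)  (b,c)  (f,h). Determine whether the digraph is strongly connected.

Yes

From h we can reach every vertex (a, b, c, d, e, f, g, h, i, j, k), and every vertex can reach h (a, b, c, d, e, f, g, h, i, j, k). So the whole graph is one strongly connected component.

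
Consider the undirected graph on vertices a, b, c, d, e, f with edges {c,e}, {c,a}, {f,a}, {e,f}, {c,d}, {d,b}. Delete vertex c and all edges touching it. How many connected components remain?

2

With c gone, the remaining components are: {b, d}; {a, e, f}.
That is 2 components.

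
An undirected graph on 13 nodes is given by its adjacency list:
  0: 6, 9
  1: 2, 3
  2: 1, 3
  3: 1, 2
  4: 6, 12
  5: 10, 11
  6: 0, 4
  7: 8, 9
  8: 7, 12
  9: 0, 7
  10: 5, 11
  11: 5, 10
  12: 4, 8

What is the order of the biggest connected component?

Starting from 1 we can reach 1, 2, 3. That is one component of size 3.
Starting from 5 we can reach 5, 10, 11. That is one component of size 3.
Starting from 0 we can reach 0, 4, 6, 7, 8, 9, 12. That is one component of size 7.
The largest has 7 vertices.

7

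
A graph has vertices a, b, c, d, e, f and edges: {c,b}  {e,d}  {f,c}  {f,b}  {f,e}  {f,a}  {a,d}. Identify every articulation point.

Removing f increases the component count from 1 to 2, so f is a cut vertex.
By contrast removing c leaves 1 component; it is not a cut vertex. No other vertex is a cut vertex either.

f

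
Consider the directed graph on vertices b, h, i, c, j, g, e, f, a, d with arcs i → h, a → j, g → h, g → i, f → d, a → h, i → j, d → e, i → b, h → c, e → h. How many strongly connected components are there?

{a} is an SCC by itself.
{b} is an SCC by itself.
{f} is an SCC by itself.
{d} is an SCC by itself.
{h} is an SCC by itself.
(and 5 more singleton SCCs)
That gives 10 strongly connected components.

10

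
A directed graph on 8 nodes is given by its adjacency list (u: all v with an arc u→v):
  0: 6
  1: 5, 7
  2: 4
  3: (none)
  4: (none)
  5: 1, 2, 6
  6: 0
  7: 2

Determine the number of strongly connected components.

6

{0, 6} are all mutually reachable — one SCC of size 2.
{1, 5} are all mutually reachable — one SCC of size 2.
{2} is an SCC by itself.
{7} is an SCC by itself.
{4} is an SCC by itself.
(and 1 more singleton SCC)
That gives 6 strongly connected components.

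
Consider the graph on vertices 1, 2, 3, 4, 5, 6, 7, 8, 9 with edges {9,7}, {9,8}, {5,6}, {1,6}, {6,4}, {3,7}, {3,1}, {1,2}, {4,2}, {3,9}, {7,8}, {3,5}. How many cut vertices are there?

1

Removing 3 increases the component count from 1 to 2, so 3 is a cut vertex.
By contrast removing 4 leaves 1 component; it is not a cut vertex. No other vertex is a cut vertex either.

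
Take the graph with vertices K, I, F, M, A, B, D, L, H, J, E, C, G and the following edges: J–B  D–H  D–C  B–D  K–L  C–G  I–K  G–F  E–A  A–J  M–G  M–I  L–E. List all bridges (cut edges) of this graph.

D-H, F-G

The edges on the cycle M-I-K-L-E-A-J-B-D-C-G-M are not bridges since each lies on that cycle.
But removing G–F disconnects G from F; removing D–H disconnects D from H — these are bridges.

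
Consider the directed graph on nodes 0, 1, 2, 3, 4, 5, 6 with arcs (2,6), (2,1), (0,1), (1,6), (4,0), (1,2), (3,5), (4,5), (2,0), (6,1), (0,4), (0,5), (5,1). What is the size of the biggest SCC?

{0, 1, 2, 4, 5, 6} are all mutually reachable — one SCC of size 6.
{3} is an SCC by itself.
The largest has 6 vertices.

6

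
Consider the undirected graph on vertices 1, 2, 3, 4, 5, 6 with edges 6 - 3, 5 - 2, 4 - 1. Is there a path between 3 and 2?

No

The component containing 3 is {3, 6}, and 2 is not in it.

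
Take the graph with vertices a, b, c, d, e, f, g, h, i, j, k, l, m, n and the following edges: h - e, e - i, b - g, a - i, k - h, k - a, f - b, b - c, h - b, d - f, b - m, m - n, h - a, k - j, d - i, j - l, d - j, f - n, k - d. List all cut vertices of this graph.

b, j

Removing b increases the component count from 1 to 3, so b is a cut vertex.
Removing j increases the component count from 1 to 2, so j is a cut vertex.
By contrast removing h leaves 1 component; it is not a cut vertex. No other vertex is a cut vertex either.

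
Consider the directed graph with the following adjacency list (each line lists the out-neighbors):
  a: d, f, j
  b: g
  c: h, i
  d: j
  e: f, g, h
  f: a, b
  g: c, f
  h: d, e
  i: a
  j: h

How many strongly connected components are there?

1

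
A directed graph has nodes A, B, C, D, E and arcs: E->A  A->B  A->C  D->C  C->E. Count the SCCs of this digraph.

{A, C, E} are all mutually reachable — one SCC of size 3.
{B} is an SCC by itself.
{D} is an SCC by itself.
That gives 3 strongly connected components.

3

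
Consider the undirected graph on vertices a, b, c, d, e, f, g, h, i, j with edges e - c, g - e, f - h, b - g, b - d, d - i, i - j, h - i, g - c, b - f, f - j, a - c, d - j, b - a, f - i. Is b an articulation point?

Yes

Deleting b raises the number of components from 1 to 2, so b is a cut vertex.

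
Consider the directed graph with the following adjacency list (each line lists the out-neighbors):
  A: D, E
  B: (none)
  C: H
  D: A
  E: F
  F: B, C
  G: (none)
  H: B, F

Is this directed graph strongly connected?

No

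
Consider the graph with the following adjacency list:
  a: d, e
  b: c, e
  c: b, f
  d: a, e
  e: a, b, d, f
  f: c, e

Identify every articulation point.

e

Removing e increases the component count from 1 to 2, so e is a cut vertex.
By contrast removing f leaves 1 component; it is not a cut vertex. No other vertex is a cut vertex either.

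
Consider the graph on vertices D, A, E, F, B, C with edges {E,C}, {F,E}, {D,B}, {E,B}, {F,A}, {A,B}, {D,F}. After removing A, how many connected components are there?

1

With A gone, the remaining components are: {B, C, D, E, F}.
That is 1 component.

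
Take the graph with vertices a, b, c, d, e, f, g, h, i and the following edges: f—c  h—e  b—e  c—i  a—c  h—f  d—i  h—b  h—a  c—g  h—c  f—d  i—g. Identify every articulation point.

h

Removing h increases the component count from 1 to 2, so h is a cut vertex.
By contrast removing f leaves 1 component; it is not a cut vertex. No other vertex is a cut vertex either.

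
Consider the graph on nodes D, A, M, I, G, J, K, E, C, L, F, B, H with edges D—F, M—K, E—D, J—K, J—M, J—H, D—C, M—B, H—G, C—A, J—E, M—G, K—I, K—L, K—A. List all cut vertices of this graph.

Removing D increases the component count from 1 to 2, so D is a cut vertex.
Removing K increases the component count from 1 to 3, so K is a cut vertex.
Removing M increases the component count from 1 to 2, so M is a cut vertex.
By contrast removing E leaves 1 component; it is not a cut vertex. No other vertex is a cut vertex either.

D, K, M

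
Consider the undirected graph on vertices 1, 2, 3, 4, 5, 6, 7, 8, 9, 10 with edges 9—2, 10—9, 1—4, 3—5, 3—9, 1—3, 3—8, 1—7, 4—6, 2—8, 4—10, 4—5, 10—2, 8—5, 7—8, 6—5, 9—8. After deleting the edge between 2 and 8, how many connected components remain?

1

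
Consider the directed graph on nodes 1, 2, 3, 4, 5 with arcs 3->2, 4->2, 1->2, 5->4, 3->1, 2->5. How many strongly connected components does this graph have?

{2, 4, 5} are all mutually reachable — one SCC of size 3.
{3} is an SCC by itself.
{1} is an SCC by itself.
That gives 3 strongly connected components.

3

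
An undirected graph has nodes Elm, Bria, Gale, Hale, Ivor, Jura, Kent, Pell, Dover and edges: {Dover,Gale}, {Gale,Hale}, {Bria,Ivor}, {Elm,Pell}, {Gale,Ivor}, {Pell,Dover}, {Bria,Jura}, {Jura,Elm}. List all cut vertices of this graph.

Gale

Removing Gale increases the component count from 2 to 3, so Gale is a cut vertex.
By contrast removing Jura leaves 2 components; it is not a cut vertex. No other vertex is a cut vertex either.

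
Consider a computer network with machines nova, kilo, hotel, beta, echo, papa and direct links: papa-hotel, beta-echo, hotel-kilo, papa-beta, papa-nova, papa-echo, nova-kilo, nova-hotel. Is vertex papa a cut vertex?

Yes

Deleting papa raises the number of components from 1 to 2, so papa is a cut vertex.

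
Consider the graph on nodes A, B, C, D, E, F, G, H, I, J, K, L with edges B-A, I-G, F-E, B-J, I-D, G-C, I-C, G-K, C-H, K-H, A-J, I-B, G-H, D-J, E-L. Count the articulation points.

Removing E increases the component count from 2 to 3, so E is a cut vertex.
Removing I increases the component count from 2 to 3, so I is a cut vertex.
By contrast removing J leaves 2 components; it is not a cut vertex. No other vertex is a cut vertex either.

2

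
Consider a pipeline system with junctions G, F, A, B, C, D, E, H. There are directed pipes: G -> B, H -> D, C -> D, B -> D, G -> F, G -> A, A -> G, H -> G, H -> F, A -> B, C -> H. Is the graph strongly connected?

There is no directed path from F to B, so the graph is not strongly connected.

No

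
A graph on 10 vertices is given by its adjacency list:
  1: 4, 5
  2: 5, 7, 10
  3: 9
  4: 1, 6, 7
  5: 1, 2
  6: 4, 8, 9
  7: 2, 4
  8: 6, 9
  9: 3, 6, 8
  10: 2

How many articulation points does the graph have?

Removing 2 increases the component count from 1 to 2, so 2 is a cut vertex.
Removing 4 increases the component count from 1 to 2, so 4 is a cut vertex.
Removing 6 increases the component count from 1 to 2, so 6 is a cut vertex.
Likewise 9 is a cut vertex.
By contrast removing 8 leaves 1 component; it is not a cut vertex. No other vertex is a cut vertex either.

4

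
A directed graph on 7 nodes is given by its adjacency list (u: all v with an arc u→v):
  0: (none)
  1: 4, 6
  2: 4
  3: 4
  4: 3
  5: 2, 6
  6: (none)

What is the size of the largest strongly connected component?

2

{3, 4} are all mutually reachable — one SCC of size 2.
{5} is an SCC by itself.
{6} is an SCC by itself.
{0} is an SCC by itself.
{2} is an SCC by itself.
(and 1 more singleton SCC)
The largest has 2 vertices.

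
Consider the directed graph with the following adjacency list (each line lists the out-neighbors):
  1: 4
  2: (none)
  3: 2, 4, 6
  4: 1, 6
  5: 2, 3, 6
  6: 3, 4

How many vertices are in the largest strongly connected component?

4

{1, 3, 4, 6} are all mutually reachable — one SCC of size 4.
{5} is an SCC by itself.
{2} is an SCC by itself.
The largest has 4 vertices.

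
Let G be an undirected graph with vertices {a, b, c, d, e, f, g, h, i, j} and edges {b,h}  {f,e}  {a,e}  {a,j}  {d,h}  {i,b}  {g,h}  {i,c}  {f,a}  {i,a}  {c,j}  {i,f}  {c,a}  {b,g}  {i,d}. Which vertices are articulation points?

i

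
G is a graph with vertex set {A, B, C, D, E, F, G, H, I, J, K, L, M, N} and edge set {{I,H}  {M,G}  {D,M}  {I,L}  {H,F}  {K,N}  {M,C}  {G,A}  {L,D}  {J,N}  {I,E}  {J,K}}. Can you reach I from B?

The component containing B is {B}, and I is not in it.

No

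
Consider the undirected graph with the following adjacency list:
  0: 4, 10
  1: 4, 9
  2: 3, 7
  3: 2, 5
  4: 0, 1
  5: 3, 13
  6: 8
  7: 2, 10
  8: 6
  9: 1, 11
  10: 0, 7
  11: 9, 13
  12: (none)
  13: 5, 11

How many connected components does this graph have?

3

12 is isolated — a component by itself.
Starting from 6 we can reach 6, 8. That is one component of size 2.
Starting from 0 we can reach 0, 1, 2, 3, 4, 5, 7, 9, 10, 11, 13. That is one component of size 11.
Total: 3 components.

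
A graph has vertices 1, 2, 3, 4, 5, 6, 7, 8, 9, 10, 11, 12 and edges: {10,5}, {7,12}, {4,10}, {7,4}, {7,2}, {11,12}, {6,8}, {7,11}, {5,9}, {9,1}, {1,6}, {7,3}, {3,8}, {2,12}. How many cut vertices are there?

1

Removing 7 increases the component count from 1 to 2, so 7 is a cut vertex.
By contrast removing 12 leaves 1 component; it is not a cut vertex. No other vertex is a cut vertex either.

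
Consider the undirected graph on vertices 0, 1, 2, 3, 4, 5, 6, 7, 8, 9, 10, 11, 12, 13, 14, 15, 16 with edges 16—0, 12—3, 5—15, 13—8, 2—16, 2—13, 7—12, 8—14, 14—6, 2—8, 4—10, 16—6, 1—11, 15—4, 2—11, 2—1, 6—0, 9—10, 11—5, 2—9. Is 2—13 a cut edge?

No

After removing 2—13, the path 2-8-13 still connects them, so the edge is not a bridge.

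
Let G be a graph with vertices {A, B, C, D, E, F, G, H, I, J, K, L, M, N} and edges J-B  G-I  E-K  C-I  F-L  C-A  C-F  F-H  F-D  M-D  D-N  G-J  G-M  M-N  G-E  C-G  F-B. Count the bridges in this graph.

The edges on the cycle C-G-I-C are not bridges since each lies on that cycle.
But removing K-E disconnects K from E; removing L-F disconnects L from F; removing H-F disconnects H from F; removing C-A disconnects C from A — these are bridges.
In total 5 edges are bridges.

5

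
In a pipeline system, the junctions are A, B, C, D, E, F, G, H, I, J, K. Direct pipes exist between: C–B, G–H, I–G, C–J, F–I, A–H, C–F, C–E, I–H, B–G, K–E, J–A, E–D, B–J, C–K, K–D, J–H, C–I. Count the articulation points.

Removing C increases the component count from 1 to 2, so C is a cut vertex.
By contrast removing B leaves 1 component; it is not a cut vertex. No other vertex is a cut vertex either.

1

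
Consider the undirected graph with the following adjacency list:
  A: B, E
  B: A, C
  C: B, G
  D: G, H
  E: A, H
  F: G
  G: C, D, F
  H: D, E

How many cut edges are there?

The edges on the cycle B-C-G-D-H-E-A-B are not bridges since each lies on that cycle.
But removing G-F disconnects G from F — this is a bridge.

1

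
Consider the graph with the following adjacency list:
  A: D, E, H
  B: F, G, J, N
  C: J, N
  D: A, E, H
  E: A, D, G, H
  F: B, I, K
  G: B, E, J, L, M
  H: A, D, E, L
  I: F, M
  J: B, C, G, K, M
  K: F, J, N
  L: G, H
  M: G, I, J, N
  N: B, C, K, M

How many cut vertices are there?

1

Removing G increases the component count from 1 to 2, so G is a cut vertex.
By contrast removing M leaves 1 component; it is not a cut vertex. No other vertex is a cut vertex either.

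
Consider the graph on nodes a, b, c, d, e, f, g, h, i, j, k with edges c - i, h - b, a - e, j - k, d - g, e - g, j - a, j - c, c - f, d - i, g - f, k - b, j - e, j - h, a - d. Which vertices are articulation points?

j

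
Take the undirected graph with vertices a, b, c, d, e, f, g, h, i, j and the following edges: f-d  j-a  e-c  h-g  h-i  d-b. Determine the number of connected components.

4

Starting from a we can reach a, j. That is one component of size 2.
Starting from c we can reach c, e. That is one component of size 2.
Starting from g we can reach g, h, i. That is one component of size 3.
Starting from b we can reach b, d, f. That is one component of size 3.
Total: 4 components.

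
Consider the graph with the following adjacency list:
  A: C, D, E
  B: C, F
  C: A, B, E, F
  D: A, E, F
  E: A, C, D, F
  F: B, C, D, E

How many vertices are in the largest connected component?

6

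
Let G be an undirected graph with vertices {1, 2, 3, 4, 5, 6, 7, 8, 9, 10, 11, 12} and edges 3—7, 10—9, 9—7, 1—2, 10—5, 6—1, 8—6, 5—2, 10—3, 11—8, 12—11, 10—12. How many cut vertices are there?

1

Removing 10 increases the component count from 2 to 3, so 10 is a cut vertex.
By contrast removing 9 leaves 2 components; it is not a cut vertex. No other vertex is a cut vertex either.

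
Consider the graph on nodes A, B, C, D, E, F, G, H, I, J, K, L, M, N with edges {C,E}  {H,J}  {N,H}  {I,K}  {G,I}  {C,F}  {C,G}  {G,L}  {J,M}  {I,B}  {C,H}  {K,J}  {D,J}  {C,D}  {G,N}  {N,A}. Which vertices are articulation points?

Removing C increases the component count from 1 to 3, so C is a cut vertex.
Removing G increases the component count from 1 to 2, so G is a cut vertex.
Removing I increases the component count from 1 to 2, so I is a cut vertex.
Likewise J, N are cut vertices.
By contrast removing H leaves 1 component; it is not a cut vertex. No other vertex is a cut vertex either.

C, G, I, J, N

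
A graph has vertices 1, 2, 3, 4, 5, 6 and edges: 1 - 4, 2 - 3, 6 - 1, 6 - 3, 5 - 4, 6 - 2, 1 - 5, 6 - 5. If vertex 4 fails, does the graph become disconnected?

No

Deleting 4 leaves 1 component (was 1) (its neighbors 1, 5 remain connected to each other), so 4 is not a cut vertex.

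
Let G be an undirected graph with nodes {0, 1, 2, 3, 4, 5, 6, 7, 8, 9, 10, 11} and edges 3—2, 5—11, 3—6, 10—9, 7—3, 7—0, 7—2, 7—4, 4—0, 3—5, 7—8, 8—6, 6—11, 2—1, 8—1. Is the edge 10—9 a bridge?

Removing 10—9 leaves no path between 10 and 9: the component count goes from 2 to 3. So it is a bridge.

Yes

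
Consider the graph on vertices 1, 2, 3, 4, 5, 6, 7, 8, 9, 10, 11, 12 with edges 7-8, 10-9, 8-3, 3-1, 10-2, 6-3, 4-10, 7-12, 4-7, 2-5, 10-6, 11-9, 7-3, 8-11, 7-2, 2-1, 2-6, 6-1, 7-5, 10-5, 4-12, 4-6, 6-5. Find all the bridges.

The edges on the cycle 4-10-6-5-7-4 are not bridges since each lies on that cycle.
Every edge lies on some cycle, so there are no bridges.

none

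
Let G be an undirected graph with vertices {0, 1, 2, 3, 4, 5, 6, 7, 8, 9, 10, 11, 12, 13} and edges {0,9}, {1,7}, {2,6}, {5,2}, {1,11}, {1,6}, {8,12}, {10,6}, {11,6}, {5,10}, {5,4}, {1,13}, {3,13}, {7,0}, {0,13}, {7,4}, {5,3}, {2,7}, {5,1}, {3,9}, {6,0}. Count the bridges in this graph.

1

The edges on the cycle 5-2-7-1-5 are not bridges since each lies on that cycle.
But removing 8—12 disconnects 8 from 12 — this is a bridge.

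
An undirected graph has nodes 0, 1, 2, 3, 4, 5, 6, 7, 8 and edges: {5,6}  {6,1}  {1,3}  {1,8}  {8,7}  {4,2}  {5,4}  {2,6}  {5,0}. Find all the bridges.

0-5, 1-3, 1-6, 1-8, 7-8

The edges on the cycle 5-4-2-6-5 are not bridges since each lies on that cycle.
But removing 6-1 disconnects 6 from 1; removing 1-8 disconnects 1 from 8; removing 8-7 disconnects 8 from 7; removing 5-0 disconnects 5 from 0 — these are bridges.
In total 5 edges are bridges.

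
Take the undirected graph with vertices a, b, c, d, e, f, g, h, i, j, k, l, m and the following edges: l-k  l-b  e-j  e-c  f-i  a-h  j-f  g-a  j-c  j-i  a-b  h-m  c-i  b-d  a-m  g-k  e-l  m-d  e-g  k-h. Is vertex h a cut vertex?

No

Deleting h leaves 1 component (was 1) (its neighbors a, k, m remain connected to each other), so h is not a cut vertex.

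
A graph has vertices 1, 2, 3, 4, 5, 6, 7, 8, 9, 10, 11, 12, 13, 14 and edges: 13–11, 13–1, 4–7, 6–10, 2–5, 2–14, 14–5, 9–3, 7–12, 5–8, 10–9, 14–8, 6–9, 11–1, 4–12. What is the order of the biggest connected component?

Starting from 4 we can reach 4, 7, 12. That is one component of size 3.
Starting from 1 we can reach 1, 11, 13. That is one component of size 3.
Starting from 3 we can reach 3, 6, 9, 10. That is one component of size 4.
Starting from 2 we can reach 2, 5, 8, 14. That is one component of size 4.
The largest has 4 vertices.

4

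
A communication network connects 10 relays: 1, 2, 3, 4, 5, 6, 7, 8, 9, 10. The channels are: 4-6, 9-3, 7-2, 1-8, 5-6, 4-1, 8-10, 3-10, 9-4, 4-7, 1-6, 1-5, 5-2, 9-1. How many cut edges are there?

0

The edges on the cycle 9-4-1-8-10-3-9 are not bridges since each lies on that cycle.
Every edge lies on some cycle, so there are no bridges.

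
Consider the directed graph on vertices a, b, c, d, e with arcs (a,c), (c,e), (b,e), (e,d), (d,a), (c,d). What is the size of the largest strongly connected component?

{a, c, d, e} are all mutually reachable — one SCC of size 4.
{b} is an SCC by itself.
The largest has 4 vertices.

4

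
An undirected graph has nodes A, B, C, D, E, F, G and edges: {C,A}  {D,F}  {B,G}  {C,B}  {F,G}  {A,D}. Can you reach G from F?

Yes

From F we can reach A, B, C, D, F, G, which includes G.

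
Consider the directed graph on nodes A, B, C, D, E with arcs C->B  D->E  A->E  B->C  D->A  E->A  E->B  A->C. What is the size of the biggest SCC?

{B, C} are all mutually reachable — one SCC of size 2.
{A, E} are all mutually reachable — one SCC of size 2.
{D} is an SCC by itself.
The largest has 2 vertices.

2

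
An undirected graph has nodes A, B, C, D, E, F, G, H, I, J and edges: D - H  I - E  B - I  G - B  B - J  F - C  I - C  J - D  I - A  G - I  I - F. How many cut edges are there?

The edges on the cycle G-B-I-G are not bridges since each lies on that cycle.
But removing I - E disconnects I from E; removing D - J disconnects D from J; removing B - J disconnects B from J; removing I - A disconnects I from A — these are bridges.
In total 5 edges are bridges.

5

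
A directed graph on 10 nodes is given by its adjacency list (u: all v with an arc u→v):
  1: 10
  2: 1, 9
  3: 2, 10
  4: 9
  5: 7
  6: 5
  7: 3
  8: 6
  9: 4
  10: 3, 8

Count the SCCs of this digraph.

2

{1, 2, 3, 5, 6, 7, 8, 10} are all mutually reachable — one SCC of size 8.
{4, 9} are all mutually reachable — one SCC of size 2.
That gives 2 strongly connected components.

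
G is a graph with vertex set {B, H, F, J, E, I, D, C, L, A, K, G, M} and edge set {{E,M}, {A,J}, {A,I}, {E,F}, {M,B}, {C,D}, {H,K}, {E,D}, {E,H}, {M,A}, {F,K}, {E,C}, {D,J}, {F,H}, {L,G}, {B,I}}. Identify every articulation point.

E

Removing E increases the component count from 2 to 3, so E is a cut vertex.
By contrast removing K leaves 2 components; it is not a cut vertex. No other vertex is a cut vertex either.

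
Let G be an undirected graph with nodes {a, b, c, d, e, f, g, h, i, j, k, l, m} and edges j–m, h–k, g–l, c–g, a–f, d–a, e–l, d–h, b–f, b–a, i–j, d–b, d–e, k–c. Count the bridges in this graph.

2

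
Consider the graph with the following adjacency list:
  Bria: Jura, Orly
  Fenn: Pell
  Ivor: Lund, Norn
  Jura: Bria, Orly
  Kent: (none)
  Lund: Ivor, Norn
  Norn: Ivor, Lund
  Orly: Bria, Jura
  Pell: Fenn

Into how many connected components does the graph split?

Kent is isolated — a component by itself.
Starting from Fenn we can reach Fenn, Pell. That is one component of size 2.
Starting from Ivor we can reach Ivor, Lund, Norn. That is one component of size 3.
Starting from Bria we can reach Bria, Jura, Orly. That is one component of size 3.
Total: 4 components.

4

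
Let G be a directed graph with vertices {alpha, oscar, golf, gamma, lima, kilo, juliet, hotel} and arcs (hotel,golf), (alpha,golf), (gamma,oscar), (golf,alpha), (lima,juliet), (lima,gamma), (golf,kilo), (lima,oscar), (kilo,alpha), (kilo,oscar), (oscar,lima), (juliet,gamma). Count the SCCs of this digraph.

{lima, gamma, oscar, juliet} are all mutually reachable — one SCC of size 4.
{golf, kilo, alpha} are all mutually reachable — one SCC of size 3.
{hotel} is an SCC by itself.
That gives 3 strongly connected components.

3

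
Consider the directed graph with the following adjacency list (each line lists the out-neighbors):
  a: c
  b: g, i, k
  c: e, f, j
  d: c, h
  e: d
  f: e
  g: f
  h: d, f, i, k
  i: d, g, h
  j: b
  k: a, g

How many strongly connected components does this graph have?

1

{a, b, c, d, e, f, g, h, i, j, k} are all mutually reachable — one SCC of size 11.
That gives 1 strongly connected component.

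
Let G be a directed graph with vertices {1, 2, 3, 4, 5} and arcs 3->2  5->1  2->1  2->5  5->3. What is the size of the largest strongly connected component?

3

{2, 3, 5} are all mutually reachable — one SCC of size 3.
{4} is an SCC by itself.
{1} is an SCC by itself.
The largest has 3 vertices.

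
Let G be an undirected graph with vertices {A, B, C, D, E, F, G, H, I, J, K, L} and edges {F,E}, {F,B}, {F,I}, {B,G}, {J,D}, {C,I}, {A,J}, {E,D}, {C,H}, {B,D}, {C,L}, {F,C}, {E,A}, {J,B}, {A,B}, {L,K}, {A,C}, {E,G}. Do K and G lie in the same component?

From K we can reach A, B, C, D, E, F, G, H, I, J, K, L, which includes G.

Yes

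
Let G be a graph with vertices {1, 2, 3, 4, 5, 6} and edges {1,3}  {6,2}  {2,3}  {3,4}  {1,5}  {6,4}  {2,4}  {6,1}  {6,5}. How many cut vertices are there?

Removing 2, for instance, still leaves 1 component. No single vertex removal increases the component count — the graph has no articulation points.

0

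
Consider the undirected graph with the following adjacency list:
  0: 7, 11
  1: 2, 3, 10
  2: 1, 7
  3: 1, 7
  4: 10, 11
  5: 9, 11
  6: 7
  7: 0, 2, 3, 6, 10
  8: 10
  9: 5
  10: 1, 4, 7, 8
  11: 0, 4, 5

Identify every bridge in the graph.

10-8, 11-5, 5-9, 6-7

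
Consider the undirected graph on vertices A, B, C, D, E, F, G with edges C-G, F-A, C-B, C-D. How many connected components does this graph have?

3

E is isolated — a component by itself.
Starting from A we can reach A, F. That is one component of size 2.
Starting from B we can reach B, C, D, G. That is one component of size 4.
Total: 3 components.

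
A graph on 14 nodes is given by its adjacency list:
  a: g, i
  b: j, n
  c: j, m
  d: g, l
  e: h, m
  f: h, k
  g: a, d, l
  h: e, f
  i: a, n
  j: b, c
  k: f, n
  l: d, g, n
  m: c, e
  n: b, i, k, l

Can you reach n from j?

Yes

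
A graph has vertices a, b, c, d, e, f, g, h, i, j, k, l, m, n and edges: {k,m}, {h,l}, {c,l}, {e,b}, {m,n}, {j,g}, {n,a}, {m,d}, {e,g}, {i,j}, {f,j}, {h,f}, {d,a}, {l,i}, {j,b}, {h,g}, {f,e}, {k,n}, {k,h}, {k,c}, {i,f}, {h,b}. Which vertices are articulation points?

Removing k increases the component count from 1 to 2, so k is a cut vertex.
By contrast removing b leaves 1 component; it is not a cut vertex. No other vertex is a cut vertex either.

k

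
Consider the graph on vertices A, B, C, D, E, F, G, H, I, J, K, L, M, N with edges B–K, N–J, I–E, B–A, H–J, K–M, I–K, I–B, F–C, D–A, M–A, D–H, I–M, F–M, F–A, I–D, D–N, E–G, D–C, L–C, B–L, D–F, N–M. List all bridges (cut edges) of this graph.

The edges on the cycle D-H-J-N-D are not bridges since each lies on that cycle.
But removing G–E disconnects G from E; removing I–E disconnects I from E — these are bridges.

E-G, E-I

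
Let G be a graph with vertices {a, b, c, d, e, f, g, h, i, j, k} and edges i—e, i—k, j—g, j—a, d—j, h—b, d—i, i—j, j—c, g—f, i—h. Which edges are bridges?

The edges on the cycle d-i-j-d are not bridges since each lies on that cycle.
But removing i—k disconnects i from k; removing b—h disconnects b from h; removing j—c disconnects j from c; removing f—g disconnects f from g — these are bridges.
In total 8 edges are bridges.

a-j, b-h, c-j, e-i, f-g, g-j, h-i, i-k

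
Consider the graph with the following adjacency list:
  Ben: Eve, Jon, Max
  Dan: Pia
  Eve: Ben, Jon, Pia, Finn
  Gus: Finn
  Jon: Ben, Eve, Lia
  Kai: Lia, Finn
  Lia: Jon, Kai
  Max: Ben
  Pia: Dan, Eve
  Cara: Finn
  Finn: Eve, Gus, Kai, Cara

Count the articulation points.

4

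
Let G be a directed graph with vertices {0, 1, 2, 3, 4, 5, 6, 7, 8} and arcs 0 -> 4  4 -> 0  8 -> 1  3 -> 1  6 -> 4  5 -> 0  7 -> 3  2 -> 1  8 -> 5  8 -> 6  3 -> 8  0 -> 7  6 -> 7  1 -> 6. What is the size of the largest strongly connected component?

8

{0, 1, 3, 4, 5, 6, 7, 8} are all mutually reachable — one SCC of size 8.
{2} is an SCC by itself.
The largest has 8 vertices.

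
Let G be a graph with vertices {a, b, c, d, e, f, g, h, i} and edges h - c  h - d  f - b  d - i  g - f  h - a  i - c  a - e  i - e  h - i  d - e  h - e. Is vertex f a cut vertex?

Deleting f raises the number of components from 2 to 3, so f is a cut vertex.

Yes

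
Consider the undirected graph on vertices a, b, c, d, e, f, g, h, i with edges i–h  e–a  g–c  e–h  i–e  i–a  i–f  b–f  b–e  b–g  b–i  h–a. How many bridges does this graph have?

2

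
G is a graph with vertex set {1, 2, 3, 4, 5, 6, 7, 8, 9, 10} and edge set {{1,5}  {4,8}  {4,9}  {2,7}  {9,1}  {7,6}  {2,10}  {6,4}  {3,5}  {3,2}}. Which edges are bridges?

The edges on the cycle 3-2-7-6-4-9-1-5-3 are not bridges since each lies on that cycle.
But removing 2—10 disconnects 2 from 10; removing 8—4 disconnects 8 from 4 — these are bridges.

10-2, 4-8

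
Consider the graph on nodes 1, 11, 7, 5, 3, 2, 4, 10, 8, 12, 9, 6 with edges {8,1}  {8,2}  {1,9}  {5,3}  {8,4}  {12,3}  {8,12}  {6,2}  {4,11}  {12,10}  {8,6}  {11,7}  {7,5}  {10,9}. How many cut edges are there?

The edges on the cycle 8-6-2-8 are not bridges since each lies on that cycle.
Every edge lies on some cycle, so there are no bridges.

0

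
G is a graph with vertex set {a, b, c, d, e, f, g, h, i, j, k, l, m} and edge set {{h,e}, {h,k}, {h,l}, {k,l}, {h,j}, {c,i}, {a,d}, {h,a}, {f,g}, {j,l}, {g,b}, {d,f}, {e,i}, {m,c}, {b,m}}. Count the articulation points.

Removing h increases the component count from 1 to 2, so h is a cut vertex.
By contrast removing c leaves 1 component; it is not a cut vertex. No other vertex is a cut vertex either.

1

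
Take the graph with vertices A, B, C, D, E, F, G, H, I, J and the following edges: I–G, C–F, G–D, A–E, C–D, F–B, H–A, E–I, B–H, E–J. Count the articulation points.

Removing E increases the component count from 1 to 2, so E is a cut vertex.
By contrast removing F leaves 1 component; it is not a cut vertex. No other vertex is a cut vertex either.

1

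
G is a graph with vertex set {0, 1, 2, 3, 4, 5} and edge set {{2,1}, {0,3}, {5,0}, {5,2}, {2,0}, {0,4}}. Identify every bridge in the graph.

The edges on the cycle 5-2-0-5 are not bridges since each lies on that cycle.
But removing 3–0 disconnects 3 from 0; removing 1–2 disconnects 1 from 2; removing 0–4 disconnects 0 from 4 — these are bridges.

0-3, 0-4, 1-2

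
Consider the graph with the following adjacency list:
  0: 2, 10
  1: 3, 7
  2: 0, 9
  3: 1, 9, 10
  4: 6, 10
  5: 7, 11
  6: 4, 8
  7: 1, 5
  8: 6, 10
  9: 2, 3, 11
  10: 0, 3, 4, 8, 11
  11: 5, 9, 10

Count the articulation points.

1

Removing 10 increases the component count from 1 to 2, so 10 is a cut vertex.
By contrast removing 7 leaves 1 component; it is not a cut vertex. No other vertex is a cut vertex either.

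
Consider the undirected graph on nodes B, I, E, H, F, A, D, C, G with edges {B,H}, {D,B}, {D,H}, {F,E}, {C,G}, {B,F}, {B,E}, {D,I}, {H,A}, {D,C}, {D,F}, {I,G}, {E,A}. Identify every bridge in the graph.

none

The edges on the cycle D-B-F-D are not bridges since each lies on that cycle.
Every edge lies on some cycle, so there are no bridges.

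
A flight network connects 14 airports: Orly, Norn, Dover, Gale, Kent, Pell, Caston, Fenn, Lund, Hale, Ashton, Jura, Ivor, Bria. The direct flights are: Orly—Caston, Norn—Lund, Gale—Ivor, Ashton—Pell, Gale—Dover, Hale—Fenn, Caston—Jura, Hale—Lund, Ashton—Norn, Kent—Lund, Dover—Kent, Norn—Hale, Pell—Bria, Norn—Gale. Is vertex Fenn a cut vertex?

Deleting Fenn leaves 2 components (was 2), so Fenn is not a cut vertex.

No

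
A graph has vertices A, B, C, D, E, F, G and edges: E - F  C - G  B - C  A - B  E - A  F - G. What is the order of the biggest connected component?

D is isolated — a component by itself.
Starting from A we can reach A, B, C, E, F, G. That is one component of size 6.
The largest has 6 vertices.

6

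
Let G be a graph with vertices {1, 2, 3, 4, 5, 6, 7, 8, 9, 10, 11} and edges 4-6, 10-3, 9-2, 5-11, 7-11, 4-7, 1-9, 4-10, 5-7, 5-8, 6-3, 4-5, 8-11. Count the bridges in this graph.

2

The edges on the cycle 5-8-11-5 are not bridges since each lies on that cycle.
But removing 1-9 disconnects 1 from 9; removing 9-2 disconnects 9 from 2 — these are bridges.
That makes 2 bridges.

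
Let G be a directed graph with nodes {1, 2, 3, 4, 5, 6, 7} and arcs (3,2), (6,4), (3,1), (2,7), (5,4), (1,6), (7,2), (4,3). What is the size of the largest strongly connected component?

4

{1, 3, 4, 6} are all mutually reachable — one SCC of size 4.
{2, 7} are all mutually reachable — one SCC of size 2.
{5} is an SCC by itself.
The largest has 4 vertices.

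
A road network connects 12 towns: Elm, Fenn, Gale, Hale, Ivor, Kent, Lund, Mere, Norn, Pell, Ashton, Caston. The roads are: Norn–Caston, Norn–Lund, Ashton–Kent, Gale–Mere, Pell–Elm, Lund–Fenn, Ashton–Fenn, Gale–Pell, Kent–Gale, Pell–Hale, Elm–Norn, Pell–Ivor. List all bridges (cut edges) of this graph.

The edges on the cycle Ashton-Kent-Gale-Pell-Elm-Norn-Lund-Fenn-Ashton are not bridges since each lies on that cycle.
But removing Caston–Norn disconnects Caston from Norn; removing Hale–Pell disconnects Hale from Pell; removing Mere–Gale disconnects Mere from Gale; removing Ivor–Pell disconnects Ivor from Pell — these are bridges.

Caston-Norn, Gale-Mere, Hale-Pell, Ivor-Pell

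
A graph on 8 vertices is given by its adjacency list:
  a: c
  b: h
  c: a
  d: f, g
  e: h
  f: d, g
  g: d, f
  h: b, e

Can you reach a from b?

No

The component containing b is {b, e, h}, and a is not in it.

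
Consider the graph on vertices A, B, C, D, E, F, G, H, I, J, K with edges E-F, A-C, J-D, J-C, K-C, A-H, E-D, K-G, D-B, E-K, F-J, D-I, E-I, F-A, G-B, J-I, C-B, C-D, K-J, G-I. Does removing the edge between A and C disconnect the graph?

After removing A-C, the path A-F-J-C still connects them, so the edge is not a bridge.

No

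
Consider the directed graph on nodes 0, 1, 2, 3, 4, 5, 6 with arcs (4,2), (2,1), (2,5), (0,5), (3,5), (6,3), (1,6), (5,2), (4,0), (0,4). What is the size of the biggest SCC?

{1, 2, 3, 5, 6} are all mutually reachable — one SCC of size 5.
{0, 4} are all mutually reachable — one SCC of size 2.
The largest has 5 vertices.

5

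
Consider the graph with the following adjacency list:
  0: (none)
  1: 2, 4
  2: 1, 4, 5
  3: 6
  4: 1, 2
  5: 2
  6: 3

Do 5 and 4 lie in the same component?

From 5 we can reach 1, 2, 4, 5, which includes 4.

Yes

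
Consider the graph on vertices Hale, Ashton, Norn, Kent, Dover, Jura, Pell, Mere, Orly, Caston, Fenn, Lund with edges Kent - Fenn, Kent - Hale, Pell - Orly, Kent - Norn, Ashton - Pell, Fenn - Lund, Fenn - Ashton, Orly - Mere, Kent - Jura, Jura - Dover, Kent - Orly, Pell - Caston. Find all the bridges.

Caston-Pell, Dover-Jura, Fenn-Lund, Hale-Kent, Jura-Kent, Kent-Norn, Mere-Orly

The edges on the cycle Kent-Fenn-Ashton-Pell-Orly-Kent are not bridges since each lies on that cycle.
But removing Mere - Orly disconnects Mere from Orly; removing Fenn - Lund disconnects Fenn from Lund; removing Pell - Caston disconnects Pell from Caston; removing Kent - Jura disconnects Kent from Jura — these are bridges.
In total 7 edges are bridges.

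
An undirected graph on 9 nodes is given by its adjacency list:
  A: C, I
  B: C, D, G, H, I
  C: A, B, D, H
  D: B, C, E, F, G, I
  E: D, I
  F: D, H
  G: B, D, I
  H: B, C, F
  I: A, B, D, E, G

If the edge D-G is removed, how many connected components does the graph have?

D and G are still connected via D-I-G, so the component count stays at 1.

1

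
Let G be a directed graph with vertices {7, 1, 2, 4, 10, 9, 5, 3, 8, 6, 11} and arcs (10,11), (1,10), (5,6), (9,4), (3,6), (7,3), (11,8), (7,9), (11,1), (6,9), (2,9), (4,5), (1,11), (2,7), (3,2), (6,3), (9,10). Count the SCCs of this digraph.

3

{2, 3, 4, 5, 6, 7, 9} are all mutually reachable — one SCC of size 7.
{1, 10, 11} are all mutually reachable — one SCC of size 3.
{8} is an SCC by itself.
That gives 3 strongly connected components.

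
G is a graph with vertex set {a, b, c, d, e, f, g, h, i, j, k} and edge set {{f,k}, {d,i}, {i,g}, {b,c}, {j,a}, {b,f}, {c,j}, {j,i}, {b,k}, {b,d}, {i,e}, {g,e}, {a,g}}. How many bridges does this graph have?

0

The edges on the cycle b-f-k-b are not bridges since each lies on that cycle.
Every edge lies on some cycle, so there are no bridges.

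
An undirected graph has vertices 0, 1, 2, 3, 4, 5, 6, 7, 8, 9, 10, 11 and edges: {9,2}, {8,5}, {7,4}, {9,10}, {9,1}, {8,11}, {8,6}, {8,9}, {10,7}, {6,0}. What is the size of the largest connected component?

3 is isolated — a component by itself.
Starting from 0 we can reach 0, 1, 2, 4, 5, 6, 7, 8, 9, 10, 11. That is one component of size 11.
The largest has 11 vertices.

11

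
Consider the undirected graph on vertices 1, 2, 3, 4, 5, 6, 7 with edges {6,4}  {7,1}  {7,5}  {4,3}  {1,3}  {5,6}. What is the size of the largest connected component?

2 is isolated — a component by itself.
Starting from 1 we can reach 1, 3, 4, 5, 6, 7. That is one component of size 6.
The largest has 6 vertices.

6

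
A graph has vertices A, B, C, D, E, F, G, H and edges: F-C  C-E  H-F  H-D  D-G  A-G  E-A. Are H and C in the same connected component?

From H we can reach A, C, D, E, F, G, H, which includes C.

Yes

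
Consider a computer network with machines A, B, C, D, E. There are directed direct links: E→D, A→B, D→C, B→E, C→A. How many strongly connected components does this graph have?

{A, B, C, D, E} are all mutually reachable — one SCC of size 5.
That gives 1 strongly connected component.

1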